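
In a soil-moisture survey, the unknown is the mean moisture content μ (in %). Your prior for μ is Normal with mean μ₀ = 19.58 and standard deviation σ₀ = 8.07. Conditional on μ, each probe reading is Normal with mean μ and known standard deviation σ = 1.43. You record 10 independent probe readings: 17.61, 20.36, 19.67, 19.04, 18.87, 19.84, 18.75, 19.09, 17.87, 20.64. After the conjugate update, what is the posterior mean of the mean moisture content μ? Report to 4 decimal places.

For Normal data with known variance σ², a Normal(μ₀, σ₀²) prior on μ is conjugate. Posterior precision = 1/σ₀² + n/σ²; posterior mean is the precision-weighted average of μ₀ and x̄.
Σxᵢ = 17.61 + 20.36 + 19.67 + 19.04 + 18.87 + 19.84 + 18.75 + 19.09 + 17.87 + 20.64 = 191.74, so n·x̄ = 191.74.
σ₀² = 8.07² = 65.1249, σ² = 1.43² = 2.0449; σ² + n·σ₀² = 2.0449 + 10·65.1249 = 653.2939.
Posterior mean = (μ₀/σ₀² + n·x̄/σ²)/(1/σ₀² + n/σ²) = (σ²·μ₀ + σ₀²·n·x̄)/(σ² + n·σ₀²) = (2.0449·19.58 + 65.1249·191.74)/653.2939 = 12527.087468/653.2939 = 19.1753.

19.1753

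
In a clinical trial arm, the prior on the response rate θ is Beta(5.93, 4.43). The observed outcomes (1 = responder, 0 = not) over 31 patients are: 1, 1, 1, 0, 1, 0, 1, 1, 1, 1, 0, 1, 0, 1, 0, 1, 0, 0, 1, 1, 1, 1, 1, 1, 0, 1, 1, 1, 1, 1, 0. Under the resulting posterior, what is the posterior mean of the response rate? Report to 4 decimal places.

0.6753

The Beta prior is conjugate to a Binomial/Bernoulli likelihood; the update adds successes to α and failures to β.
Posterior: Beta(α+k, β+n−k) = Beta(5.93+22, 4.43+9) = Beta(27.93, 13.43).
Posterior mean = α/(α+β) = 27.93/41.36 = 0.6753.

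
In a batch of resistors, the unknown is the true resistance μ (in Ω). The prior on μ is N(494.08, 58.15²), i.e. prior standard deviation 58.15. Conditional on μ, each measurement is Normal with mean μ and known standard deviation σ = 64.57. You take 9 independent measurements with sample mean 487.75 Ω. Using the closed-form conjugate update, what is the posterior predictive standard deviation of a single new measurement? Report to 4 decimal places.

67.6515

For Normal data with known variance σ², a Normal(μ₀, σ₀²) prior on μ is conjugate. Posterior precision = 1/σ₀² + n/σ²; posterior mean is the precision-weighted average of μ₀ and x̄.
σ₀² = 58.15² = 3381.4225, σ² = 64.57² = 4169.2849; σ² + n·σ₀² = 4169.2849 + 9·3381.4225 = 34602.0874.
Posterior precision = 1/σ₀² + n/σ² = 1/3381.4225 + 9/4169.2849 = (σ² + n·σ₀²)/(σ₀²σ²) = 34602.0874/(3381.4225·4169.2849); posterior variance σₙ² = σ₀²σ²/(σ² + n·σ₀²) = 3381.4225·4169.2849/34602.0874 = 407.435355.
Predictive variance for one new observation = σₙ² + σ² = 3381.4225·4169.2849/34602.0874 + 4169.2849 = σ²·(σ₀² + 34602.0874)/34602.0874 = 4169.2849·37983.5099/34602.0874 = 4576.720255; SD = √(4169.2849·37983.5099/34602.0874) = 67.6515.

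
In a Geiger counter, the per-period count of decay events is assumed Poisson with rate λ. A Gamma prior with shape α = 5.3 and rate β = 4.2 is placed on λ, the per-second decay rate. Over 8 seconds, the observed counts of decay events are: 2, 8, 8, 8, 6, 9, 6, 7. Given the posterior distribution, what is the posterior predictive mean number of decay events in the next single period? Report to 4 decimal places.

4.8607

With a Gamma(shape α, rate β) prior, the Poisson likelihood is conjugate: the posterior is Gamma(α + ΣXᵢ, β + n).
Sum of counts S = 54 over n = 8 seconds.
Posterior: Gamma(α+S, β+n) = Gamma(5.3+54, 4.2+8) = Gamma(59.3, 12.2).
The predictive distribution for one future period is NegBinom with mean α/β = 4.8607.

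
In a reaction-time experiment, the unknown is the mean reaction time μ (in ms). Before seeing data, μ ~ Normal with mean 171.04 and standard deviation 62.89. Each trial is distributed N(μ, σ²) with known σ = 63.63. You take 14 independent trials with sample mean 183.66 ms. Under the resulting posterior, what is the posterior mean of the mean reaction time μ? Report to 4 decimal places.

For Normal data with known variance σ², a Normal(μ₀, σ₀²) prior on μ is conjugate. Posterior precision = 1/σ₀² + n/σ²; posterior mean is the precision-weighted average of μ₀ and x̄.
n·x̄ = 14·183.66 = 2571.24.
σ₀² = 62.89² = 3955.1521, σ² = 63.63² = 4048.7769; σ² + n·σ₀² = 4048.7769 + 14·3955.1521 = 59420.9063.
Posterior mean = (μ₀/σ₀² + n·x̄/σ²)/(1/σ₀² + n/σ²) = (σ²·μ₀ + σ₀²·n·x̄)/(σ² + n·σ₀²) = (4048.7769·171.04 + 3955.1521·2571.24)/59420.9063 = 10862148.08658/59420.9063 = 182.8001.

182.8001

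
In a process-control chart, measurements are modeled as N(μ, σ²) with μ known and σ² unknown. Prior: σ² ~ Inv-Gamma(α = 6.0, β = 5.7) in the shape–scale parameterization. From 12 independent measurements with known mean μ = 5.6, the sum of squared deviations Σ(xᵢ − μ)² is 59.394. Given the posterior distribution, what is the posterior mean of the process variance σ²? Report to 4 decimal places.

3.2179

With known mean μ and an Inverse-Gamma(α, β) prior on σ², the Normal likelihood is conjugate: posterior is Inv-Gamma(α + n/2, β + Σ(xᵢ−μ)²/2).
Posterior: Inv-Gamma(6.0 + 12/2, 5.7 + 59.394/2) = Inv-Gamma(12.00, 35.3970).
E[σ²|data] = β/(α−1) = 35.3970/11.00 = 3.2179.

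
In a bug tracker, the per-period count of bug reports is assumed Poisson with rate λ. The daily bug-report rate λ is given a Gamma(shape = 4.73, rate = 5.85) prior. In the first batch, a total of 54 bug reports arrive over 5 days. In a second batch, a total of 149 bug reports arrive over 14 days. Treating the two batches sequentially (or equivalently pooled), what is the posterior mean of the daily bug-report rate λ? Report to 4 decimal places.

8.3594

With a Gamma(shape α, rate β) prior, the Poisson likelihood is conjugate: the posterior is Gamma(α + ΣXᵢ, β + n).
After batch 1: Gamma(α+S, β+n) = Gamma(4.73+54, 5.85+5) = Gamma(58.73, 10.85).
After batch 2: Gamma(α+S, β+n) = Gamma(58.73+149, 10.85+14) = Gamma(207.73, 24.85).
Posterior mean = α/β = 207.73/24.85 = 8.3594.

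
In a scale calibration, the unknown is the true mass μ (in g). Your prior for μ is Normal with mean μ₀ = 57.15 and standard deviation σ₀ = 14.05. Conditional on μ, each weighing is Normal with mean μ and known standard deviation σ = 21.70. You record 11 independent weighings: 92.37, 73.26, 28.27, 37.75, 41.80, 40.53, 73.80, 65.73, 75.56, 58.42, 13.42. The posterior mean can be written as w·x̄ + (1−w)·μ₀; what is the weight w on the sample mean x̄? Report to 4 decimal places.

0.8218

For Normal data with known variance σ², a Normal(μ₀, σ₀²) prior on μ is conjugate. Posterior precision = 1/σ₀² + n/σ²; posterior mean is the precision-weighted average of μ₀ and x̄.
σ₀² = 14.05² = 197.4025, σ² = 21.70² = 470.89. Prior precision 1/σ₀² = 1/197.4025; data precision n/σ² = 11/470.89.
w = (n/σ²)/(1/σ₀² + n/σ²) = n·σ₀²/(σ² + n·σ₀²) = 11·197.4025/(470.89 + 11·197.4025) = 2171.4275/2642.3175 = 0.8218.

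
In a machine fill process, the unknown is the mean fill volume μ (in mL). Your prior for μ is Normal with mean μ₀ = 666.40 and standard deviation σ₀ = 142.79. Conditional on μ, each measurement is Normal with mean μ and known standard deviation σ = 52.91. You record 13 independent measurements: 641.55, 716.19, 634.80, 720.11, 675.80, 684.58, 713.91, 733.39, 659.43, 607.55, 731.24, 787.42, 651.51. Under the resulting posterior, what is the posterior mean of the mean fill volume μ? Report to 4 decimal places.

For Normal data with known variance σ², a Normal(μ₀, σ₀²) prior on μ is conjugate. Posterior precision = 1/σ₀² + n/σ²; posterior mean is the precision-weighted average of μ₀ and x̄.
Σxᵢ = 641.55 + 716.19 + 634.80 + 720.11 + 675.80 + 684.58 + 713.91 + 733.39 + 659.43 + 607.55 + 731.24 + 787.42 + 651.51 = 8957.48, so n·x̄ = 8957.48.
σ₀² = 142.79² = 20388.9841, σ² = 52.91² = 2799.4681; σ² + n·σ₀² = 2799.4681 + 13·20388.9841 = 267856.2614.
Posterior mean = (μ₀/σ₀² + n·x̄/σ²)/(1/σ₀² + n/σ²) = (σ²·μ₀ + σ₀²·n·x̄)/(σ² + n·σ₀²) = (2799.4681·666.40 + 20388.9841·8957.48)/267856.2614 = 184499482.837908/267856.2614 = 688.8003.

688.8003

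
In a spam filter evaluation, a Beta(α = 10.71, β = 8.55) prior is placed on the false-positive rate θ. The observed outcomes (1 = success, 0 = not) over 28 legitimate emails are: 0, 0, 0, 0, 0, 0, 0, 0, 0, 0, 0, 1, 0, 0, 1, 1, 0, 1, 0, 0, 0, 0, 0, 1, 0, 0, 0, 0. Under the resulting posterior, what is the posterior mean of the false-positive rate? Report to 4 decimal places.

The Beta prior is conjugate to a Binomial/Bernoulli likelihood; the update adds successes to α and failures to β.
Posterior: Beta(α+k, β+n−k) = Beta(10.71+5, 8.55+23) = Beta(15.71, 31.55).
Posterior mean = α/(α+β) = 15.71/47.26 = 0.3324.

0.3324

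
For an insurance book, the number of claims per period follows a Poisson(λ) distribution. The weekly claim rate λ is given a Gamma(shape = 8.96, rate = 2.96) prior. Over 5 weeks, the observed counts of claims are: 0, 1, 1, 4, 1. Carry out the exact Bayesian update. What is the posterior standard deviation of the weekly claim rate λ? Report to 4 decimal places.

With a Gamma(shape α, rate β) prior, the Poisson likelihood is conjugate: the posterior is Gamma(α + ΣXᵢ, β + n).
Sum of counts S = 7 over n = 5 weeks.
Posterior: Gamma(α+S, β+n) = Gamma(8.96+7, 2.96+5) = Gamma(15.96, 7.96).
SD = √α/β = √15.96/7.96 = 0.5019.

0.5019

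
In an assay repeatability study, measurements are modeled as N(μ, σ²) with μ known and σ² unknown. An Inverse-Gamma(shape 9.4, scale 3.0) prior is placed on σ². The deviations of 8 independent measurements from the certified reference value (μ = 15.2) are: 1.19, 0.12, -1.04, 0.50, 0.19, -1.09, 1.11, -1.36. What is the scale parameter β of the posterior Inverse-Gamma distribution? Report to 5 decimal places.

6.53400

With known mean μ and an Inverse-Gamma(α, β) prior on σ², the Normal likelihood is conjugate: posterior is Inv-Gamma(α + n/2, β + Σ(xᵢ−μ)²/2).
Σ(xᵢ−μ)² = (1.19)² + (0.12)² + (-1.04)² + (0.50)² + (0.19)² + (-1.09)² + (1.11)² + (-1.36)² = 7.0680.
Posterior: Inv-Gamma(9.4 + 8/2, 3.0 + 7.0680/2) = Inv-Gamma(13.40, 6.53400).
Posterior β = 6.53400.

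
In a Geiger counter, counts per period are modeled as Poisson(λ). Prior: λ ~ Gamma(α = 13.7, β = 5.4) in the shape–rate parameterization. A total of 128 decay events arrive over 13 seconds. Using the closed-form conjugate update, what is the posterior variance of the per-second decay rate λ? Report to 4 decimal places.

0.4185

With a Gamma(shape α, rate β) prior, the Poisson likelihood is conjugate: the posterior is Gamma(α + ΣXᵢ, β + n).
Posterior: Gamma(α+S, β+n) = Gamma(13.7+128, 5.4+13) = Gamma(141.7, 18.4).
Var = α/β² = 141.7/18.4² = 0.4185.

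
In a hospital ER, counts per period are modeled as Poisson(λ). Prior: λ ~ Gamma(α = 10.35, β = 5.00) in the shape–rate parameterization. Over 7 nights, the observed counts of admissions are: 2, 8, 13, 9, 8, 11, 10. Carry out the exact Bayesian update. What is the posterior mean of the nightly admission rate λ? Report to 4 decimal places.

5.9458

With a Gamma(shape α, rate β) prior, the Poisson likelihood is conjugate: the posterior is Gamma(α + ΣXᵢ, β + n).
Sum of counts S = 61 over n = 7 nights.
Posterior: Gamma(α+S, β+n) = Gamma(10.35+61, 5.00+7) = Gamma(71.35, 12.00).
Posterior mean = α/β = 71.35/12.00 = 5.9458.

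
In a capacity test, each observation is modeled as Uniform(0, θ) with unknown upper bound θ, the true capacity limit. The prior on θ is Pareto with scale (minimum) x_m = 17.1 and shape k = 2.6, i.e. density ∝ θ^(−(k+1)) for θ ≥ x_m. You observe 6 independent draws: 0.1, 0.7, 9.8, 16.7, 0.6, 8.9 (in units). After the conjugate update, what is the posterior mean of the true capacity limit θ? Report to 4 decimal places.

19.3500

A Pareto(scale x_m, shape k) prior on the upper bound θ of Uniform(0, θ) is conjugate: posterior is Pareto(max(x_m, max xᵢ), k + n).
Sample maximum = 16.7; prior scale x_m = 17.1 → posterior scale = max = 17.1.
Posterior shape = 2.6 + 6 = 8.6.
E[θ|data] = k·x_m/(k−1) = 8.6·17.1/7.6 = 19.3500.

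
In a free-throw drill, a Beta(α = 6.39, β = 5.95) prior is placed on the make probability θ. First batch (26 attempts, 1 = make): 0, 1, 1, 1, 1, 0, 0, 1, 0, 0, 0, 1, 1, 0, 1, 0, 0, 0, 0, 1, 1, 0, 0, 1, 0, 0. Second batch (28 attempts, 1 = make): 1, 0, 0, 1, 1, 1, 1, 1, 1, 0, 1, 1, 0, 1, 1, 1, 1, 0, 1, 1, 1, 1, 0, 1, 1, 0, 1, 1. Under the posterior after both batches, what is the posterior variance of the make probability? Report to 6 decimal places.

The Beta prior is conjugate to a Binomial/Bernoulli likelihood; the update adds successes to α and failures to β.
After batch 1: Beta(6.39+11, 5.95+15) = Beta(17.39, 20.95).
After batch 2: Beta(17.39+21, 20.95+7) = Beta(38.39, 27.95).
Var = αβ/((α+β)²(α+β+1)) = 38.39·27.95/(66.34²·67.34) = 0.003621.

0.003621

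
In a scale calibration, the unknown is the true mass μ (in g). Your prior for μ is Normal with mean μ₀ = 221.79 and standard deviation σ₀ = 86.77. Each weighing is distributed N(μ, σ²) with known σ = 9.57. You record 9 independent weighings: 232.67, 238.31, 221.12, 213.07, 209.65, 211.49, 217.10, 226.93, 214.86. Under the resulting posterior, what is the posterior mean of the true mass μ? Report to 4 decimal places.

220.5794

For Normal data with known variance σ², a Normal(μ₀, σ₀²) prior on μ is conjugate. Posterior precision = 1/σ₀² + n/σ²; posterior mean is the precision-weighted average of μ₀ and x̄.
Σxᵢ = 232.67 + 238.31 + 221.12 + 213.07 + 209.65 + 211.49 + 217.10 + 226.93 + 214.86 = 1985.2, so n·x̄ = 1985.2.
σ₀² = 86.77² = 7529.0329, σ² = 9.57² = 91.5849; σ² + n·σ₀² = 91.5849 + 9·7529.0329 = 67852.881.
Posterior mean = (μ₀/σ₀² + n·x̄/σ²)/(1/σ₀² + n/σ²) = (σ²·μ₀ + σ₀²·n·x̄)/(σ² + n·σ₀²) = (91.5849·221.79 + 7529.0329·1985.2)/67852.881 = 14966948.728051/67852.881 = 220.5794.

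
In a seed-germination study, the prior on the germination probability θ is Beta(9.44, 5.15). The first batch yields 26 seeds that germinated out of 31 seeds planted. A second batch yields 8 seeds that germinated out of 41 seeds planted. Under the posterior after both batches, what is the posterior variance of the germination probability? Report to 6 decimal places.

0.002854

The Beta prior is conjugate to a Binomial/Bernoulli likelihood; the update adds successes to α and failures to β.
After batch 1: Beta(9.44+26, 5.15+5) = Beta(35.44, 10.15).
After batch 2: Beta(35.44+8, 10.15+33) = Beta(43.44, 43.15).
Var = αβ/((α+β)²(α+β+1)) = 43.44·43.15/(86.59²·87.59) = 0.002854.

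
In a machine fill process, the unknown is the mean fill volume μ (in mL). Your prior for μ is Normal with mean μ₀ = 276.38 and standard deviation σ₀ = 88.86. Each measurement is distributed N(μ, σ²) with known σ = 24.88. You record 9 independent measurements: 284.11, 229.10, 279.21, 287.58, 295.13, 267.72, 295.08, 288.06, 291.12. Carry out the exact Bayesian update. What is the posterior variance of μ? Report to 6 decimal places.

68.185445

For Normal data with known variance σ², a Normal(μ₀, σ₀²) prior on μ is conjugate. Posterior precision = 1/σ₀² + n/σ²; posterior mean is the precision-weighted average of μ₀ and x̄.
σ₀² = 88.86² = 7896.0996, σ² = 24.88² = 619.0144; σ² + n·σ₀² = 619.0144 + 9·7896.0996 = 71683.9108.
Posterior precision = 1/σ₀² + n/σ² = 1/7896.0996 + 9/619.0144 = (σ² + n·σ₀²)/(σ₀²σ²) = 71683.9108/(7896.0996·619.0144); posterior variance σₙ² = σ₀²σ²/(σ² + n·σ₀²) = 7896.0996·619.0144/71683.9108 = 68.185445.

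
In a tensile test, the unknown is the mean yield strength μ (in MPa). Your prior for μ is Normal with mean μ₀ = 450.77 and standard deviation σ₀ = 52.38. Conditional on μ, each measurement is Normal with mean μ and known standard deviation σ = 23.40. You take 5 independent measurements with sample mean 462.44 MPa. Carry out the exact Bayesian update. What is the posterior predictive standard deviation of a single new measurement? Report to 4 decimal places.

25.5513

For Normal data with known variance σ², a Normal(μ₀, σ₀²) prior on μ is conjugate. Posterior precision = 1/σ₀² + n/σ²; posterior mean is the precision-weighted average of μ₀ and x̄.
σ₀² = 52.38² = 2743.6644, σ² = 23.40² = 547.56; σ² + n·σ₀² = 547.56 + 5·2743.6644 = 14265.882.
Posterior precision = 1/σ₀² + n/σ² = 1/2743.6644 + 5/547.56 = (σ² + n·σ₀²)/(σ₀²σ²) = 14265.882/(2743.6644·547.56); posterior variance σₙ² = σ₀²σ²/(σ² + n·σ₀²) = 2743.6644·547.56/14265.882 = 105.308657.
Predictive variance for one new observation = σₙ² + σ² = 2743.6644·547.56/14265.882 + 547.56 = σ²·(σ₀² + 14265.882)/14265.882 = 547.56·17009.5464/14265.882 = 652.868657; SD = √(547.56·17009.5464/14265.882) = 25.5513.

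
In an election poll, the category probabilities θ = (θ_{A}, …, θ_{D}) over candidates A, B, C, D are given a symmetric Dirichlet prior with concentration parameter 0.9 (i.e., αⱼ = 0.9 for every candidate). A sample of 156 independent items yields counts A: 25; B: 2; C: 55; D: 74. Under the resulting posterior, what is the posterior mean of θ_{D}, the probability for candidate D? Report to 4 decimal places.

0.4693

The Dirichlet prior is conjugate to the Multinomial likelihood: each posterior αⱼ = prior αⱼ + observed count nⱼ.
Posterior concentration: (25.9, 2.9, 55.9, 74.9), total = 159.6.
E[θ_{D}|data] = α_{D}/Σα = 74.9/159.6 = 0.4693.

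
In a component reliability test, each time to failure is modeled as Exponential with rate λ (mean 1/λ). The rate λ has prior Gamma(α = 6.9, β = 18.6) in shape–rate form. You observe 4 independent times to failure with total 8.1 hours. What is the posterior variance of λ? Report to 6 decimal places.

0.015290

With a Gamma(shape α, rate β) prior on the exponential rate λ, the posterior after n observations with total T = Σxᵢ is Gamma(α+n, β+T).
Posterior: Gamma(6.9+4, 18.6+8.1) = Gamma(10.9, 26.7).
Var = α/β² = 0.015290.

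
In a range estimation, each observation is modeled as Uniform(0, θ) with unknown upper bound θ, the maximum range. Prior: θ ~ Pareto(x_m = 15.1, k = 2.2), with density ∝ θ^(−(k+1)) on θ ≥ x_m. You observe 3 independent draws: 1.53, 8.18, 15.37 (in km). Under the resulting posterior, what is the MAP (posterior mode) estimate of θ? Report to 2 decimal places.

15.37

A Pareto(scale x_m, shape k) prior on the upper bound θ of Uniform(0, θ) is conjugate: posterior is Pareto(max(x_m, max xᵢ), k + n).
Sample maximum = 15.37; prior scale x_m = 15.1 → posterior scale = max = 15.37.
Posterior shape = 2.2 + 3 = 5.2.
The Pareto density is decreasing on [x_m, ∞), so the mode is x_m = 15.37.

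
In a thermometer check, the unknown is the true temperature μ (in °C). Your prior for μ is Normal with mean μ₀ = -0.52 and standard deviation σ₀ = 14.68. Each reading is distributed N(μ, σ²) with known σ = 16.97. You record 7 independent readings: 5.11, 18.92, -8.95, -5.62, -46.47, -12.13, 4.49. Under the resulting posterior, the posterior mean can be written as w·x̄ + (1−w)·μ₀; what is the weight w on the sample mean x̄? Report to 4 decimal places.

For Normal data with known variance σ², a Normal(μ₀, σ₀²) prior on μ is conjugate. Posterior precision = 1/σ₀² + n/σ²; posterior mean is the precision-weighted average of μ₀ and x̄.
σ₀² = 14.68² = 215.5024, σ² = 16.97² = 287.9809. Prior precision 1/σ₀² = 1/215.5024; data precision n/σ² = 7/287.9809.
w = (n/σ²)/(1/σ₀² + n/σ²) = n·σ₀²/(σ² + n·σ₀²) = 7·215.5024/(287.9809 + 7·215.5024) = 1508.5168/1796.4977 = 0.8397.

0.8397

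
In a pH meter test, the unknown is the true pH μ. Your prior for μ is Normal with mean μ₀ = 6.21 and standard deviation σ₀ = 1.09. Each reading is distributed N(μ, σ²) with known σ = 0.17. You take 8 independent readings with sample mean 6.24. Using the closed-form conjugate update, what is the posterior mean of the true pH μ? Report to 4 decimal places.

6.2399

For Normal data with known variance σ², a Normal(μ₀, σ₀²) prior on μ is conjugate. Posterior precision = 1/σ₀² + n/σ²; posterior mean is the precision-weighted average of μ₀ and x̄.
n·x̄ = 8·6.24 = 49.92.
σ₀² = 1.09² = 1.1881, σ² = 0.17² = 0.0289; σ² + n·σ₀² = 0.0289 + 8·1.1881 = 9.5337.
Posterior mean = (μ₀/σ₀² + n·x̄/σ²)/(1/σ₀² + n/σ²) = (σ²·μ₀ + σ₀²·n·x̄)/(σ² + n·σ₀²) = (0.0289·6.21 + 1.1881·49.92)/9.5337 = 59.489421/9.5337 = 6.2399.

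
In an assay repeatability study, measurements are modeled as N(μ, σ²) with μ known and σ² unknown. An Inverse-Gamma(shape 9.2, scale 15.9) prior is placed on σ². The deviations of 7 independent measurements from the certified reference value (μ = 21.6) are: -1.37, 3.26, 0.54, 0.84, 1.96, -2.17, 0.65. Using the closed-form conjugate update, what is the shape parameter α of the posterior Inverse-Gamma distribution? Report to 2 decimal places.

12.70

With known mean μ and an Inverse-Gamma(α, β) prior on σ², the Normal likelihood is conjugate: posterior is Inv-Gamma(α + n/2, β + Σ(xᵢ−μ)²/2).
Σ(xᵢ−μ)² = (-1.37)² + (3.26)² + (0.54)² + (0.84)² + (1.96)² + (-2.17)² + (0.65)² = 22.4747.
Posterior: Inv-Gamma(9.2 + 7/2, 15.9 + 22.4747/2) = Inv-Gamma(12.70, 27.13735).
Posterior α = 12.70.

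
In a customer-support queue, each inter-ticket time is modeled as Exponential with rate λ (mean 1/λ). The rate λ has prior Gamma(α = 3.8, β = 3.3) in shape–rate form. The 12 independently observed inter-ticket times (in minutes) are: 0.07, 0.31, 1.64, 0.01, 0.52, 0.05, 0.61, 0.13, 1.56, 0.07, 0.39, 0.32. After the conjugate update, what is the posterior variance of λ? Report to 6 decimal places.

With a Gamma(shape α, rate β) prior on the exponential rate λ, the posterior after n observations with total T = Σxᵢ is Gamma(α+n, β+T).
Sum of observations T = 5.68 minutes; n = 12.
Posterior: Gamma(3.8+12, 3.3+5.68) = Gamma(15.8, 8.98).
Var = α/β² = 0.195932.

0.195932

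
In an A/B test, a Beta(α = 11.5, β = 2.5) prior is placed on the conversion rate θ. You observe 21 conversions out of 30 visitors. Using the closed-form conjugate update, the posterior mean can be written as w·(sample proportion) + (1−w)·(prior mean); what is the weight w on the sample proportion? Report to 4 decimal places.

0.6818

The Beta prior is conjugate to a Binomial/Bernoulli likelihood; the update adds successes to α and failures to β.
Posterior mean = (α₀+k)/(α₀+β₀+n) = [n/(α₀+β₀+n)]·(k/n) + [(α₀+β₀)/(α₀+β₀+n)]·α₀/(α₀+β₀), so only n and the prior enter the weight.
The weight on the data is w = n/(α₀+β₀+n) = 30/(11.5+2.5+30) = 30/44.0 = 0.6818.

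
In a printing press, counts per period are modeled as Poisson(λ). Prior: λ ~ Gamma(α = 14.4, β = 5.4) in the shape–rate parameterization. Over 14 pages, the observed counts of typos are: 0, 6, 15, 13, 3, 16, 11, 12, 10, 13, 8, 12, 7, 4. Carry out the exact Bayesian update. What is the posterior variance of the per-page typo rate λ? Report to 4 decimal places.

0.3837

With a Gamma(shape α, rate β) prior, the Poisson likelihood is conjugate: the posterior is Gamma(α + ΣXᵢ, β + n).
Sum of counts S = 130 over n = 14 pages.
Posterior: Gamma(α+S, β+n) = Gamma(14.4+130, 5.4+14) = Gamma(144.4, 19.4).
Var = α/β² = 144.4/19.4² = 0.3837.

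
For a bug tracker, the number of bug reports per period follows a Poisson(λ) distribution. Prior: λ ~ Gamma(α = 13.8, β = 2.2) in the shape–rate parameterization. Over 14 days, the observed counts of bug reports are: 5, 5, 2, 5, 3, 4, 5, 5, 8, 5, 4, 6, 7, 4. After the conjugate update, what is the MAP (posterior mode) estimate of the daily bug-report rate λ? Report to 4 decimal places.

With a Gamma(shape α, rate β) prior, the Poisson likelihood is conjugate: the posterior is Gamma(α + ΣXᵢ, β + n).
Sum of counts S = 68 over n = 14 days.
Posterior: Gamma(α+S, β+n) = Gamma(13.8+68, 2.2+14) = Gamma(81.8, 16.2).
Mode of Gamma(α,β) for α≥1 is (α−1)/β = 80.8/16.2 = 4.9877.

4.9877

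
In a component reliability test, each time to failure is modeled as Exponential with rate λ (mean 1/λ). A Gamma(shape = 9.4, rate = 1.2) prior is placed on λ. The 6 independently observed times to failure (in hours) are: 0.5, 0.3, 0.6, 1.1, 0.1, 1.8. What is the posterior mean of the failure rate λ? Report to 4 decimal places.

2.7500

With a Gamma(shape α, rate β) prior on the exponential rate λ, the posterior after n observations with total T = Σxᵢ is Gamma(α+n, β+T).
Sum of observations T = 4.4 hours; n = 6.
Posterior: Gamma(9.4+6, 1.2+4.4) = Gamma(15.4, 5.6).
Posterior mean of λ = α/β = 15.4/5.6 = 2.7500.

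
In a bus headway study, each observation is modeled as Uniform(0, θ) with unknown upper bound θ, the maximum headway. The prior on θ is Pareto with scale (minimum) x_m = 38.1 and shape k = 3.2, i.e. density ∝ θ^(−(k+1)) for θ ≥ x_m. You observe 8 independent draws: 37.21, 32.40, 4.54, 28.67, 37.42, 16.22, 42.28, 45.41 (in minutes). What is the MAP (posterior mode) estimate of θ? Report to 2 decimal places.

45.41

A Pareto(scale x_m, shape k) prior on the upper bound θ of Uniform(0, θ) is conjugate: posterior is Pareto(max(x_m, max xᵢ), k + n).
Sample maximum = 45.41; prior scale x_m = 38.1 → posterior scale = max = 45.41.
Posterior shape = 3.2 + 8 = 11.2.
The Pareto density is decreasing on [x_m, ∞), so the mode is x_m = 45.41.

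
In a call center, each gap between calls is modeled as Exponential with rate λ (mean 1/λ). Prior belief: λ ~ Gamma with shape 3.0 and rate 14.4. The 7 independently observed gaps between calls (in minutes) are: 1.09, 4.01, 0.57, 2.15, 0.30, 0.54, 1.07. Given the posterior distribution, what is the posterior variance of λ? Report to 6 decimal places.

0.017175

With a Gamma(shape α, rate β) prior on the exponential rate λ, the posterior after n observations with total T = Σxᵢ is Gamma(α+n, β+T).
Sum of observations T = 9.73 minutes; n = 7.
Posterior: Gamma(3.0+7, 14.4+9.73) = Gamma(10.0, 24.13).
Var = α/β² = 0.017175.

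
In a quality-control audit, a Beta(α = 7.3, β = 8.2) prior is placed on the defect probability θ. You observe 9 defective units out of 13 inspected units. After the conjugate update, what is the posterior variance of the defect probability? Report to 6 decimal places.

0.008299

The Beta prior is conjugate to a Binomial/Bernoulli likelihood; the update adds successes to α and failures to β.
Posterior: Beta(α+k, β+n−k) = Beta(7.3+9, 8.2+4) = Beta(16.3, 12.2).
Var = αβ/((α+β)²(α+β+1)) = 16.3·12.2/(28.5²·29.5) = 0.008299.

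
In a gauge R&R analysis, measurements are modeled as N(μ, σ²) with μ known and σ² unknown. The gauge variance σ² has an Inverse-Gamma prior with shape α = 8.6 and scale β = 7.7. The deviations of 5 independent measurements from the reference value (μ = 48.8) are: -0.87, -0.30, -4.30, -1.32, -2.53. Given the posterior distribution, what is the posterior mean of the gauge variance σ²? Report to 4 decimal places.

With known mean μ and an Inverse-Gamma(α, β) prior on σ², the Normal likelihood is conjugate: posterior is Inv-Gamma(α + n/2, β + Σ(xᵢ−μ)²/2).
Σ(xᵢ−μ)² = (-0.87)² + (-0.30)² + (-4.30)² + (-1.32)² + (-2.53)² = 27.4802.
Posterior: Inv-Gamma(8.6 + 5/2, 7.7 + 27.4802/2) = Inv-Gamma(11.10, 21.44010).
E[σ²|data] = β/(α−1) = 21.44010/10.10 = 2.1228.

2.1228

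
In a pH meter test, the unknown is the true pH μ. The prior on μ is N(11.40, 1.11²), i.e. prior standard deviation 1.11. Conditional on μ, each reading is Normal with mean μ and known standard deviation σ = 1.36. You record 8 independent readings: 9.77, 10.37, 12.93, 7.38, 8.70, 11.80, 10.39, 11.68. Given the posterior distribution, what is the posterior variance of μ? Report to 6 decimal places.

0.194671

For Normal data with known variance σ², a Normal(μ₀, σ₀²) prior on μ is conjugate. Posterior precision = 1/σ₀² + n/σ²; posterior mean is the precision-weighted average of μ₀ and x̄.
σ₀² = 1.11² = 1.2321, σ² = 1.36² = 1.8496; σ² + n·σ₀² = 1.8496 + 8·1.2321 = 11.7064.
Posterior precision = 1/σ₀² + n/σ² = 1/1.2321 + 8/1.8496 = (σ² + n·σ₀²)/(σ₀²σ²) = 11.7064/(1.2321·1.8496); posterior variance σₙ² = σ₀²σ²/(σ² + n·σ₀²) = 1.2321·1.8496/11.7064 = 0.194671.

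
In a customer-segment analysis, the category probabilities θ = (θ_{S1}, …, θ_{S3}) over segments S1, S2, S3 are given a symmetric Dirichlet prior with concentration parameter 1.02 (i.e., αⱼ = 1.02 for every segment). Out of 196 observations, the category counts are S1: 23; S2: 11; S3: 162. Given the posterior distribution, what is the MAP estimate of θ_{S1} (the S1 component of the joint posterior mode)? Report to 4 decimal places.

The Dirichlet prior is conjugate to the Multinomial likelihood: each posterior αⱼ = prior αⱼ + observed count nⱼ.
Posterior concentration: (24.02, 12.02, 163.02), total = 199.06.
Joint mode component: (α_{S1}−1)/(Σα−K) = 23.02/196.06 = 0.1174.

0.1174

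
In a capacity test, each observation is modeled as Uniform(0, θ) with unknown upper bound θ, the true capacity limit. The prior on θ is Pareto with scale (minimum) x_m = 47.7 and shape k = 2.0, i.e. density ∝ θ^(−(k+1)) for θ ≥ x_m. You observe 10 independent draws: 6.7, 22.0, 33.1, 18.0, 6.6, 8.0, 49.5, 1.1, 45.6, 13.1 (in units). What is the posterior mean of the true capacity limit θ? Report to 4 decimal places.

54.0000

A Pareto(scale x_m, shape k) prior on the upper bound θ of Uniform(0, θ) is conjugate: posterior is Pareto(max(x_m, max xᵢ), k + n).
Sample maximum = 49.5; prior scale x_m = 47.7 → posterior scale = max = 49.5.
Posterior shape = 2.0 + 10 = 12.0.
E[θ|data] = k·x_m/(k−1) = 12.0·49.5/11.0 = 54.0000.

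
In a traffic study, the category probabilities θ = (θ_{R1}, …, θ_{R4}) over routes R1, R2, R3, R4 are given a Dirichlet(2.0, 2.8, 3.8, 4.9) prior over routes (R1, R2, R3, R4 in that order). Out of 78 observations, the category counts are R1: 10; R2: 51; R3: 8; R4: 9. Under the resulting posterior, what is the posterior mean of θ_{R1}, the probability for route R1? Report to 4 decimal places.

0.1311

The Dirichlet prior is conjugate to the Multinomial likelihood: each posterior αⱼ = prior αⱼ + observed count nⱼ.
Posterior concentration: (12.0, 53.8, 11.8, 13.9), total = 91.5.
E[θ_{R1}|data] = α_{R1}/Σα = 12.0/91.5 = 0.1311.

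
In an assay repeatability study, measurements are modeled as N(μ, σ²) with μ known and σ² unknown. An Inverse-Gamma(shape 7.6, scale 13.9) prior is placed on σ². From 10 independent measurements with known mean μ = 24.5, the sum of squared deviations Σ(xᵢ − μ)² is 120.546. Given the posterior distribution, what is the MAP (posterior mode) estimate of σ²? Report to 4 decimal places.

With known mean μ and an Inverse-Gamma(α, β) prior on σ², the Normal likelihood is conjugate: posterior is Inv-Gamma(α + n/2, β + Σ(xᵢ−μ)²/2).
Posterior: Inv-Gamma(7.6 + 10/2, 13.9 + 120.546/2) = Inv-Gamma(12.60, 74.1730).
Mode = β/(α+1) = 74.1730/13.60 = 5.4539.

5.4539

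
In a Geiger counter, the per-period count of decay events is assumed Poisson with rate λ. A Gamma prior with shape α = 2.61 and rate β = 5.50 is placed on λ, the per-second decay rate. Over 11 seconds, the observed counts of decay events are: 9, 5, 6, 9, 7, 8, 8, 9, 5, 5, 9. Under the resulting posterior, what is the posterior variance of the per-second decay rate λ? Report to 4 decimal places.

With a Gamma(shape α, rate β) prior, the Poisson likelihood is conjugate: the posterior is Gamma(α + ΣXᵢ, β + n).
Sum of counts S = 80 over n = 11 seconds.
Posterior: Gamma(α+S, β+n) = Gamma(2.61+80, 5.50+11) = Gamma(82.61, 16.50).
Var = α/β² = 82.61/16.50² = 0.3034.

0.3034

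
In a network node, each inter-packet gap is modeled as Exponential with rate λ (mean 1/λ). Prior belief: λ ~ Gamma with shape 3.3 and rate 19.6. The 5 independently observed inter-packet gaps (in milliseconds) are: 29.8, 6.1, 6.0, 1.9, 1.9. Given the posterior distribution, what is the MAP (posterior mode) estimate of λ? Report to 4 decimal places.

With a Gamma(shape α, rate β) prior on the exponential rate λ, the posterior after n observations with total T = Σxᵢ is Gamma(α+n, β+T).
Sum of observations T = 45.7 milliseconds; n = 5.
Posterior: Gamma(3.3+5, 19.6+45.7) = Gamma(8.3, 65.3).
Mode = (α−1)/β = 0.1118.

0.1118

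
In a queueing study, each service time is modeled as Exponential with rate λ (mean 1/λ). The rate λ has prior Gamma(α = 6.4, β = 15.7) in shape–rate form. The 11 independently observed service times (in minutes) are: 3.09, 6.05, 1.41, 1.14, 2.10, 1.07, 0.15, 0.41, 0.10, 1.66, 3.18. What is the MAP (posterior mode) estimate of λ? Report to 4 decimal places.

With a Gamma(shape α, rate β) prior on the exponential rate λ, the posterior after n observations with total T = Σxᵢ is Gamma(α+n, β+T).
Sum of observations T = 20.36 minutes; n = 11.
Posterior: Gamma(6.4+11, 15.7+20.36) = Gamma(17.4, 36.06).
Mode = (α−1)/β = 0.4548.

0.4548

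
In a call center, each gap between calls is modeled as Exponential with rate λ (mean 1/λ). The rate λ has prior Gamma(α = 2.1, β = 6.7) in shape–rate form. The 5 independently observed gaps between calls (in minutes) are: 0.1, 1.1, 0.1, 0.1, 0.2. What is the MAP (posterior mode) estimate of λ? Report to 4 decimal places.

0.7349

With a Gamma(shape α, rate β) prior on the exponential rate λ, the posterior after n observations with total T = Σxᵢ is Gamma(α+n, β+T).
Sum of observations T = 1.6 minutes; n = 5.
Posterior: Gamma(2.1+5, 6.7+1.6) = Gamma(7.1, 8.3).
Mode = (α−1)/β = 0.7349.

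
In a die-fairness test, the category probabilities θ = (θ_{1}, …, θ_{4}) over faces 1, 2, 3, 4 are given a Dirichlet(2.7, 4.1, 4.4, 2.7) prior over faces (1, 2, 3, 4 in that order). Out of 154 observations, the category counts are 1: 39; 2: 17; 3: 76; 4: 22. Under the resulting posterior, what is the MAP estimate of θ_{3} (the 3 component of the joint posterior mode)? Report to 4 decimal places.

0.4844

The Dirichlet prior is conjugate to the Multinomial likelihood: each posterior αⱼ = prior αⱼ + observed count nⱼ.
Posterior concentration: (41.7, 21.1, 80.4, 24.7), total = 167.9.
Joint mode component: (α_{3}−1)/(Σα−K) = 79.4/163.9 = 0.4844.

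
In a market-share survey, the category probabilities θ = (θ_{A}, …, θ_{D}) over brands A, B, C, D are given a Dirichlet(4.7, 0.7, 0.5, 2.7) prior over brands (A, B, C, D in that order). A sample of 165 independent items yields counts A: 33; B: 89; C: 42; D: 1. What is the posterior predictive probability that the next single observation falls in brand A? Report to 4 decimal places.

The Dirichlet prior is conjugate to the Multinomial likelihood: each posterior αⱼ = prior αⱼ + observed count nⱼ.
Posterior concentration: (37.7, 89.7, 42.5, 3.7), total = 173.6.
P(next = A | data) = α_{A}/Σα = 0.2172.

0.2172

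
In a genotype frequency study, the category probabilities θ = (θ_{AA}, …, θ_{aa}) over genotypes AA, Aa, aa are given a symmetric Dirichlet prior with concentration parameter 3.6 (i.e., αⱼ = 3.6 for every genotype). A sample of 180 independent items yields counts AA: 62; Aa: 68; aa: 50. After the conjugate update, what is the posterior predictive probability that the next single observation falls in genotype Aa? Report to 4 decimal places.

The Dirichlet prior is conjugate to the Multinomial likelihood: each posterior αⱼ = prior αⱼ + observed count nⱼ.
Posterior concentration: (65.6, 71.6, 53.6), total = 190.8.
P(next = Aa | data) = α_{Aa}/Σα = 0.3753.

0.3753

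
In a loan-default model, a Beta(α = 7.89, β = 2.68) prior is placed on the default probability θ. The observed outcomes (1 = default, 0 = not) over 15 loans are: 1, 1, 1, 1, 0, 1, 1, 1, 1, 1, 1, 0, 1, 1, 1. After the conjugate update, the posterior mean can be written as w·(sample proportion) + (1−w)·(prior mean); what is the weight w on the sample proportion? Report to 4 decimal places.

0.5866

The Beta prior is conjugate to a Binomial/Bernoulli likelihood; the update adds successes to α and failures to β.
Posterior mean = (α₀+k)/(α₀+β₀+n) = [n/(α₀+β₀+n)]·(k/n) + [(α₀+β₀)/(α₀+β₀+n)]·α₀/(α₀+β₀), so only n and the prior enter the weight.
The weight on the data is w = n/(α₀+β₀+n) = 15/(7.89+2.68+15) = 15/25.57 = 0.5866.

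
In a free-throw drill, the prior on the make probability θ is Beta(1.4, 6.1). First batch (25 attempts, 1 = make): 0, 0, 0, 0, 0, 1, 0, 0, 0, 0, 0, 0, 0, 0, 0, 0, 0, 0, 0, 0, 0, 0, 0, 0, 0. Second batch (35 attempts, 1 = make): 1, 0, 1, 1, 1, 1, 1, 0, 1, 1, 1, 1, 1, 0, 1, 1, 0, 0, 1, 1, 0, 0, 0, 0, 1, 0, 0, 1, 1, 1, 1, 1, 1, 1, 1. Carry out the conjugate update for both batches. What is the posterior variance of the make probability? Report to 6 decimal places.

0.003477

The Beta prior is conjugate to a Binomial/Bernoulli likelihood; the update adds successes to α and failures to β.
After batch 1: Beta(1.4+1, 6.1+24) = Beta(2.4, 30.1).
After batch 2: Beta(2.4+24, 30.1+11) = Beta(26.4, 41.1).
Var = αβ/((α+β)²(α+β+1)) = 26.4·41.1/(67.5²·68.5) = 0.003477.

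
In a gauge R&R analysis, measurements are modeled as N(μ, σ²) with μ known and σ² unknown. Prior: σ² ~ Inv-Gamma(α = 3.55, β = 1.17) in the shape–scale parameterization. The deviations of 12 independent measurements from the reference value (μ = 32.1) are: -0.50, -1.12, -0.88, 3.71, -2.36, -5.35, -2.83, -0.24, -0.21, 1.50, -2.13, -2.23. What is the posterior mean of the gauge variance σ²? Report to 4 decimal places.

4.2366

With known mean μ and an Inverse-Gamma(α, β) prior on σ², the Normal likelihood is conjugate: posterior is Inv-Gamma(α + n/2, β + Σ(xᵢ−μ)²/2).
Σ(xᵢ−μ)² = (-0.50)² + (-1.12)² + (-0.88)² + (3.71)² + (-2.36)² + (-5.35)² + (-2.83)² + (-0.24)² + (-0.21)² + (1.50)² + (-2.13)² + (-2.23)² = 70.1054.
Posterior: Inv-Gamma(3.55 + 12/2, 1.17 + 70.1054/2) = Inv-Gamma(9.55, 36.22270).
E[σ²|data] = β/(α−1) = 36.22270/8.55 = 4.2366.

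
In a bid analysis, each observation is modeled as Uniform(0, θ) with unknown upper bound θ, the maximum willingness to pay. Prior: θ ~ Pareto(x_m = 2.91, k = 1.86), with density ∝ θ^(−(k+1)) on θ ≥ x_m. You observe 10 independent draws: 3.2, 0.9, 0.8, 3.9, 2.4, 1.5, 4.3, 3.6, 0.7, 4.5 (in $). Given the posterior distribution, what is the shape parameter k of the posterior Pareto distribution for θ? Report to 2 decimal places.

A Pareto(scale x_m, shape k) prior on the upper bound θ of Uniform(0, θ) is conjugate: posterior is Pareto(max(x_m, max xᵢ), k + n).
Sample maximum = 4.5; prior scale x_m = 2.91 → posterior scale = max = 4.50.
Posterior shape = 1.86 + 10 = 11.86.
Posterior shape k = 11.86.

11.86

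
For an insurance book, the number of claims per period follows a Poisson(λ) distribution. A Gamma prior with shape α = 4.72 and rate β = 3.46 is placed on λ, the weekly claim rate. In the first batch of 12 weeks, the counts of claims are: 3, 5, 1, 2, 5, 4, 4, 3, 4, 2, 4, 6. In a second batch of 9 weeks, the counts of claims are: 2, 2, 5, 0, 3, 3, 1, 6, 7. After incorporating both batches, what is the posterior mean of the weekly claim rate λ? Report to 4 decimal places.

With a Gamma(shape α, rate β) prior, the Poisson likelihood is conjugate: the posterior is Gamma(α + ΣXᵢ, β + n).
Batch 1: sum of counts S = 43 over n = 12 weeks.
After batch 1: Gamma(α+S, β+n) = Gamma(4.72+43, 3.46+12) = Gamma(47.72, 15.46).
Batch 2: sum of counts S = 29 over n = 9 weeks.
After batch 2: Gamma(α+S, β+n) = Gamma(47.72+29, 15.46+9) = Gamma(76.72, 24.46).
Posterior mean = α/β = 76.72/24.46 = 3.1365.

3.1365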